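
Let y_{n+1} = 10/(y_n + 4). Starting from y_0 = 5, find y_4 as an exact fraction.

y_1 = 10/(5 + 4) = 10/9.
y_2 = 10/(10/9 + 4) = 45/23.
y_3 = 10/(45/23 + 4) = 230/137.
y_4 = 10/(230/137 + 4) = 685/389.

685/389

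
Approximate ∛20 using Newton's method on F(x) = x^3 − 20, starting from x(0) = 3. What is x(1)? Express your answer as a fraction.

74/27

F'(x) = 3x^2.
F(3) = 7, F'(3) = 27, so x(1) = 3 − 7/27 = 74/27.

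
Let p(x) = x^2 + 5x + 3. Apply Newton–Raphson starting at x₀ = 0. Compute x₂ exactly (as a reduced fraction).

p'(x) = 2x + 5.
p(0) = 3, p'(0) = 5, so x₁ = 0 − 3/5 = −3/5.
p(−3/5) = 9/25, p'(−3/5) = 19/5, so x₂ = (−3/5) − (9/25)/(19/5) = −66/95.

−66/95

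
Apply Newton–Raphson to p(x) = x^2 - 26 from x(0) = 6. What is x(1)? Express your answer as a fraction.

p'(x) = 2x.
p(6) = 10, p'(6) = 12, so x(1) = 6 - 10/12 = 31/6.

31/6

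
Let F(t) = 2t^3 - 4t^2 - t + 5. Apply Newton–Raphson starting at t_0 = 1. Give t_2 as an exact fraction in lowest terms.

F'(t) = 6t^2 - 8t - 1.
F(1) = 2, F'(1) = -3, so t_1 = 1 - 2/(-3) = 5/3.
F(5/3) = 40/27, F'(5/3) = 7/3, so t_2 = (5/3) - (40/27)/(7/3) = 65/63.

65/63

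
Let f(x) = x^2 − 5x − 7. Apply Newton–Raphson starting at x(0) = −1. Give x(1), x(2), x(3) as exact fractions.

x(1) = −8/7, x(2) = −407/357, x(3) = −1057792/927843

f'(x) = 2x − 5.
f(−1) = −1, f'(−1) = −7, so x(1) = (−1) − (−1)/(−7) = −8/7.
f(−8/7) = 1/49, f'(−8/7) = −51/7, so x(2) = (−8/7) − (1/49)/(−51/7) = −407/357.
f(−407/357) = 1/127449, f'(−407/357) = −2599/357, so x(3) = (−407/357) − (1/127449)/(−2599/357) = −1057792/927843.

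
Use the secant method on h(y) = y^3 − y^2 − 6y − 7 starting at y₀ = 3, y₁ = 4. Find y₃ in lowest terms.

3044/905

h(3) = −7, h(4) = 17. y₂ = 4 − 17·(4 − 3)/(17 − (−7)) = 79/24.
h(4) = 17, h(79/24) = −26537/13824. y₃ = (79/24) − (−26537/13824)·((79/24) − 4)/((−26537/13824) − 17) = 3044/905.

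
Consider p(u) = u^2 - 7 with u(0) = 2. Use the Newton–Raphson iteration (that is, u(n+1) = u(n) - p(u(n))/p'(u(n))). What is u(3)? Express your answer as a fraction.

108497/41008

p'(u) = 2u.
p(2) = -3, p'(2) = 4, so u(1) = 2 - (-3)/4 = 11/4.
p(11/4) = 9/16, p'(11/4) = 11/2, so u(2) = (11/4) - (9/16)/(11/2) = 233/88.
p(233/88) = 81/7744, p'(233/88) = 233/44, so u(3) = (233/88) - (81/7744)/(233/44) = 108497/41008.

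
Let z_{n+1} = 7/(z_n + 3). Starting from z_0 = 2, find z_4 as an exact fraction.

z_1 = 7/(2 + 3) = 7/5.
z_2 = 7/(7/5 + 3) = 35/22.
z_3 = 7/(35/22 + 3) = 154/101.
z_4 = 7/(154/101 + 3) = 707/457.

707/457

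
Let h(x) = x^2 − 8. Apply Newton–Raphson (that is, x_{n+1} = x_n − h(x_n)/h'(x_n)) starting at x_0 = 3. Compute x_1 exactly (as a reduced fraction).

17/6

h'(x) = 2x.
h(3) = 1, h'(3) = 6, so x_1 = 3 − 1/6 = 17/6.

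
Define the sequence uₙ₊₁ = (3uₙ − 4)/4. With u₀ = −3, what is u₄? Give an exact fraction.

u₁ = (3·(−3) − 4)/4 = −13/4.
u₂ = (3·(−13/4) − 4)/4 = −55/16.
u₃ = (3·(−55/16) − 4)/4 = −229/64.
u₄ = (3·(−229/64) − 4)/4 = −943/256.

−943/256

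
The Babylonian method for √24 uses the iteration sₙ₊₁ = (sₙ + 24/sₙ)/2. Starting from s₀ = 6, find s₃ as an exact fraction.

4801/980

s₁ = (6 + 24/6)/2 = 5.
s₂ = (5 + 24/5)/2 = 49/10.
s₃ = (49/10 + 24/(49/10))/2 = 4801/980.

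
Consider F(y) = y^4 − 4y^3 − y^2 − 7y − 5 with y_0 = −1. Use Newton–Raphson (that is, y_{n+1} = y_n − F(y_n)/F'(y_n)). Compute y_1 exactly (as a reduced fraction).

−5/7

F'(y) = 4y^3 − 12y^2 − 2y − 7.
F(−1) = 6, F'(−1) = −21, so y_1 = (−1) − 6/(−21) = −5/7.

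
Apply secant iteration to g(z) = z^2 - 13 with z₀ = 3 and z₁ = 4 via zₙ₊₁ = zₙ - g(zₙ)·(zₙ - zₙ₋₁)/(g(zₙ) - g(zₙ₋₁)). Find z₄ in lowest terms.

4799/1331

g(3) = -4, g(4) = 3. z₂ = 4 - 3·(4 - 3)/(3 - (-4)) = 25/7.
g(4) = 3, g(25/7) = -12/49. z₃ = (25/7) - (-12/49)·((25/7) - 4)/((-12/49) - 3) = 191/53.
g(25/7) = -12/49, g(191/53) = -36/2809. z₄ = (191/53) - (-36/2809)·((191/53) - (25/7))/((-36/2809) - (-12/49)) = 4799/1331.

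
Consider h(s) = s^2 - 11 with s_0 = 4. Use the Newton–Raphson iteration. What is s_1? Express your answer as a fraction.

27/8

h'(s) = 2s.
h(4) = 5, h'(4) = 8, so s_1 = 4 - 5/8 = 27/8.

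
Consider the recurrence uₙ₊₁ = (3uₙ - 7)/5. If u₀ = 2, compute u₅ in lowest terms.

u₁ = (3·2 - 7)/5 = -1/5.
u₂ = (3·(-1/5) - 7)/5 = -38/25.
u₃ = (3·(-38/25) - 7)/5 = -289/125.
u₄ = (3·(-289/125) - 7)/5 = -1742/625.
u₅ = (3·(-1742/625) - 7)/5 = -9601/3125.

-9601/3125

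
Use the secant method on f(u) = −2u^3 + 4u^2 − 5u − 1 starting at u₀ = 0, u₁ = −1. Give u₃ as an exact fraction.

f(0) = −1, f(−1) = 10. u₂ = (−1) − 10·((−1) − 0)/(10 − (−1)) = −1/11.
f(−1) = 10, f(−1/11) = −680/1331. u₃ = (−1/11) − (−680/1331)·((−1/11) − (−1))/((−680/1331) − 10) = −189/1399.

−189/1399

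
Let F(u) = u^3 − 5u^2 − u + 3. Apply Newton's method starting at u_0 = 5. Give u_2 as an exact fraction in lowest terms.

F'(u) = 3u^2 − 10u − 1.
F(5) = −2, F'(5) = 24, so u_1 = 5 − (−2)/24 = 61/12.
F(61/12) = 121/1728, F'(61/12) = 411/16, so u_2 = (61/12) − (121/1728)/(411/16) = 112759/22194.

112759/22194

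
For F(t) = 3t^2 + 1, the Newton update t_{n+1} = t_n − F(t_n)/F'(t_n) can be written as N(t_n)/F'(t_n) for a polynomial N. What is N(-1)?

F'(t) = 6t.
N(t) = t·F'(t) − F(t) = t·(6t) − (3t^2 + 1) = 3t^2 − 1.
N(-1) = 2.

2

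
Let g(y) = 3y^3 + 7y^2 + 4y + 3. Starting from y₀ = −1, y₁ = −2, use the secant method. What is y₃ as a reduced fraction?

−286/151

g(−1) = 3, g(−2) = −1. y₂ = (−2) − (−1)·((−2) − (−1))/((−1) − 3) = −7/4.
g(−2) = −1, g(−7/4) = 87/64. y₃ = (−7/4) − (87/64)·((−7/4) − (−2))/((87/64) − (−1)) = −286/151.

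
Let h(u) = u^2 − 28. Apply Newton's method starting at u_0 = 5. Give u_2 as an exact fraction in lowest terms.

5609/1060

h'(u) = 2u.
h(5) = −3, h'(5) = 10, so u_1 = 5 − (−3)/10 = 53/10.
h(53/10) = 9/100, h'(53/10) = 53/5, so u_2 = (53/10) − (9/100)/(53/5) = 5609/1060.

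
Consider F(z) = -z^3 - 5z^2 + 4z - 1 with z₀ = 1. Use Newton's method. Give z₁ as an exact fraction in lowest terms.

2/3

F'(z) = -3z^2 - 10z + 4.
F(1) = -3, F'(1) = -9, so z₁ = 1 - (-3)/(-9) = 2/3.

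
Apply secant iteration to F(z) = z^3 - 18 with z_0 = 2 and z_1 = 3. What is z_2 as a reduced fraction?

F(2) = -10, F(3) = 9. z_2 = 3 - 9·(3 - 2)/(9 - (-10)) = 48/19.

48/19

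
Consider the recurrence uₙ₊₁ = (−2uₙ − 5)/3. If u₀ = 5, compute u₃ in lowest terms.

−25/9

u₁ = (−2·5 − 5)/3 = −5.
u₂ = (−2·(−5) − 5)/3 = 5/3.
u₃ = (−2·(5/3) − 5)/3 = −25/9.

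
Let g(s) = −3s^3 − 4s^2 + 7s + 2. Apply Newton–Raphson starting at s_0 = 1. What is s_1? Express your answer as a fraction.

6/5

g'(s) = −9s^2 − 8s + 7.
g(1) = 2, g'(1) = −10, so s_1 = 1 − 2/(−10) = 6/5.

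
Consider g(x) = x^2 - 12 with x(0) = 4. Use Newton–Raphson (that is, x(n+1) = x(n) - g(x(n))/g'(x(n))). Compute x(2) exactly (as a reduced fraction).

97/28

g'(x) = 2x.
g(4) = 4, g'(4) = 8, so x(1) = 4 - 4/8 = 7/2.
g(7/2) = 1/4, g'(7/2) = 7, so x(2) = (7/2) - (1/4)/7 = 97/28.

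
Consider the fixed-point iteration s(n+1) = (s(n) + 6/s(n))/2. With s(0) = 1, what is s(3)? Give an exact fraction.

s(1) = (1 + 6/1)/2 = 7/2.
s(2) = (7/2 + 6/(7/2))/2 = 73/28.
s(3) = (73/28 + 6/(73/28))/2 = 10033/4088.

10033/4088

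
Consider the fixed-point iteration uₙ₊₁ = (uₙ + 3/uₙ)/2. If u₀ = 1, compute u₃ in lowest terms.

u₁ = (1 + 3/1)/2 = 2.
u₂ = (2 + 3/2)/2 = 7/4.
u₃ = (7/4 + 3/(7/4))/2 = 97/56.

97/56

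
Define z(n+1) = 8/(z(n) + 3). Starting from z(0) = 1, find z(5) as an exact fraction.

872/511

z(1) = 8/(1 + 3) = 2.
z(2) = 8/(2 + 3) = 8/5.
z(3) = 8/(8/5 + 3) = 40/23.
z(4) = 8/(40/23 + 3) = 184/109.
z(5) = 8/(184/109 + 3) = 872/511.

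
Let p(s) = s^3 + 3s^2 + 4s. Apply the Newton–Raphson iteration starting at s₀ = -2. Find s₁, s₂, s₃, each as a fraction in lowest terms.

p'(s) = 3s^2 + 6s + 4.
p(-2) = -4, p'(-2) = 4, so s₁ = (-2) - (-4)/4 = -1.
p(-1) = -2, p'(-1) = 1, so s₂ = (-1) - (-2)/1 = 1.
p(1) = 8, p'(1) = 13, so s₃ = 1 - 8/13 = 5/13.

s₁ = -1, s₂ = 1, s₃ = 5/13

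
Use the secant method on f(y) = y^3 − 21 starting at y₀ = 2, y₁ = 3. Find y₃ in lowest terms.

f(2) = −13, f(3) = 6. y₂ = 3 − 6·(3 − 2)/(6 − (−13)) = 51/19.
f(3) = 6, f(51/19) = −11388/6859. y₃ = (51/19) − (−11388/6859)·((51/19) − 3)/((−11388/6859) − 6) = 8035/2919.

8035/2919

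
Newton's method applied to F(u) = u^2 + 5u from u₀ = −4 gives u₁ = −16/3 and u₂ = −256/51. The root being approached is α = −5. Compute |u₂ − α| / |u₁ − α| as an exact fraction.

1/17

u₁ − α = −16/3 − (−5) = −16/3 + 5 = −1/3, so |u₁ − α| = 1/3.
u₂ − α = −256/51 − (−5) = −256/51 + 5 = −1/51, so |u₂ − α| = 1/51.
Ratio = (1/51) / (1/3) = 1/17.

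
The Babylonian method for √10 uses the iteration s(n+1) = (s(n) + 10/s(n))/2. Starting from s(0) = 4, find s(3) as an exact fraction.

s(1) = (4 + 10/4)/2 = 13/4.
s(2) = (13/4 + 10/(13/4))/2 = 329/104.
s(3) = (329/104 + 10/(329/104))/2 = 216401/68432.

216401/68432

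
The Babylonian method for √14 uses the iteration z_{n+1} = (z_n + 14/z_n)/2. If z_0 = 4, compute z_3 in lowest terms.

z_1 = (4 + 14/4)/2 = 15/4.
z_2 = (15/4 + 14/(15/4))/2 = 449/120.
z_3 = (449/120 + 14/(449/120))/2 = 403201/107760.

403201/107760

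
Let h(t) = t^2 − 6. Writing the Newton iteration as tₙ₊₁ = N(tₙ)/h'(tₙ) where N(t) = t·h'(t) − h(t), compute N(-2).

10

h'(t) = 2t.
N(t) = t·h'(t) − h(t) = t·(2t) − (t^2 − 6) = t^2 + 6.
N(-2) = 10.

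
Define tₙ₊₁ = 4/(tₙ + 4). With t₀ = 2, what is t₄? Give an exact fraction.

34/41

t₁ = 4/(2 + 4) = 2/3.
t₂ = 4/(2/3 + 4) = 6/7.
t₃ = 4/(6/7 + 4) = 14/17.
t₄ = 4/(14/17 + 4) = 34/41.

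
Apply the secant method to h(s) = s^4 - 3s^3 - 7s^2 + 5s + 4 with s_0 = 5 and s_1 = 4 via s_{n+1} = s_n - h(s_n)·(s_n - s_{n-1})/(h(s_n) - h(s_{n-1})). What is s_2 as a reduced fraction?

h(5) = 104, h(4) = -24. s_2 = 4 - (-24)·(4 - 5)/((-24) - 104) = 67/16.

67/16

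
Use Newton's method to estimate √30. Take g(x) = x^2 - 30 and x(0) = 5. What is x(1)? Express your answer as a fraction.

11/2

g'(x) = 2x.
g(5) = -5, g'(5) = 10, so x(1) = 5 - (-5)/10 = 11/2.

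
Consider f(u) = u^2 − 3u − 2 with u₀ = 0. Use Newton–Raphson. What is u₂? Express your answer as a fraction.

−22/39

f'(u) = 2u − 3.
f(0) = −2, f'(0) = −3, so u₁ = 0 − (−2)/(−3) = −2/3.
f(−2/3) = 4/9, f'(−2/3) = −13/3, so u₂ = (−2/3) − (4/9)/(−13/3) = −22/39.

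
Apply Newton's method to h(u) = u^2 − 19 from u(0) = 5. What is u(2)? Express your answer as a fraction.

959/220

h'(u) = 2u.
h(5) = 6, h'(5) = 10, so u(1) = 5 − 6/10 = 22/5.
h(22/5) = 9/25, h'(22/5) = 44/5, so u(2) = (22/5) − (9/25)/(44/5) = 959/220.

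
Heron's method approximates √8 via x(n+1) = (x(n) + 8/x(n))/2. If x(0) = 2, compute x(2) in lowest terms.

17/6

x(1) = (2 + 8/2)/2 = 3.
x(2) = (3 + 8/3)/2 = 17/6.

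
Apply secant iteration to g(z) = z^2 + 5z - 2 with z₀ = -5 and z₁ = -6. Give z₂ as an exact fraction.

-16/3

g(-5) = -2, g(-6) = 4. z₂ = (-6) - 4·((-6) - (-5))/(4 - (-2)) = -16/3.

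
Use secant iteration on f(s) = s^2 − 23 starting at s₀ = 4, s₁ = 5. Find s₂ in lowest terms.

43/9

f(4) = −7, f(5) = 2. s₂ = 5 − 2·(5 − 4)/(2 − (−7)) = 43/9.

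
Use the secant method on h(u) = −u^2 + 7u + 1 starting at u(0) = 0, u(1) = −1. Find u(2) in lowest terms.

−1/8

h(0) = 1, h(−1) = −7. u(2) = (−1) − (−7)·((−1) − 0)/((−7) − 1) = −1/8.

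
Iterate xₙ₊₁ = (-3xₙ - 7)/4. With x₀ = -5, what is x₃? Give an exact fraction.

x₁ = (-3·(-5) - 7)/4 = 2.
x₂ = (-3·2 - 7)/4 = -13/4.
x₃ = (-3·(-13/4) - 7)/4 = 11/16.

11/16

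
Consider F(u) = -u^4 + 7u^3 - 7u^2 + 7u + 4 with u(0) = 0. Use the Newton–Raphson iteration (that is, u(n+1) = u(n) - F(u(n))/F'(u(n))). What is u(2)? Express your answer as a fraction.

F'(u) = -4u^3 + 21u^2 - 14u + 7.
F(0) = 4, F'(0) = 7, so u(1) = 0 - 4/7 = -4/7.
F(-4/7) = -8880/2401, F'(-4/7) = 7753/343, so u(2) = (-4/7) - (-8880/2401)/(7753/343) = -22132/54271.

-22132/54271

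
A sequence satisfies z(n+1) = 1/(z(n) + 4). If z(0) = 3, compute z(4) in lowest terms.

123/521

z(1) = 1/(3 + 4) = 1/7.
z(2) = 1/(1/7 + 4) = 7/29.
z(3) = 1/(7/29 + 4) = 29/123.
z(4) = 1/(29/123 + 4) = 123/521.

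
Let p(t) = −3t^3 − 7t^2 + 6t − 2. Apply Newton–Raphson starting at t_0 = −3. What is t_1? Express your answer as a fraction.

−101/33

p'(t) = −9t^2 − 14t + 6.
p(−3) = −2, p'(−3) = −33, so t_1 = (−3) − (−2)/(−33) = −101/33.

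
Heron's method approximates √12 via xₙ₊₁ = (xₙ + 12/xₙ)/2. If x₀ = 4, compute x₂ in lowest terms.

x₁ = (4 + 12/4)/2 = 7/2.
x₂ = (7/2 + 12/(7/2))/2 = 97/28.

97/28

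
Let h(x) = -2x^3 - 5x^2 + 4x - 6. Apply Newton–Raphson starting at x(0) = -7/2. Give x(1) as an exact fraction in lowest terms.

-155/46

h'(x) = -6x^2 - 10x + 4.
h(-7/2) = 9/2, h'(-7/2) = -69/2, so x(1) = (-7/2) - (9/2)/(-69/2) = -155/46.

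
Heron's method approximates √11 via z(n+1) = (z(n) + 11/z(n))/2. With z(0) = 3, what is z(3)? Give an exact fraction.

79201/23880

z(1) = (3 + 11/3)/2 = 10/3.
z(2) = (10/3 + 11/(10/3))/2 = 199/60.
z(3) = (199/60 + 11/(199/60))/2 = 79201/23880.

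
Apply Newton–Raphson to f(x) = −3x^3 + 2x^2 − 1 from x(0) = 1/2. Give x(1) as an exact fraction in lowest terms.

−3

f'(x) = −9x^2 + 4x.
f(1/2) = −7/8, f'(1/2) = −1/4, so x(1) = (1/2) − (−7/8)/(−1/4) = −3.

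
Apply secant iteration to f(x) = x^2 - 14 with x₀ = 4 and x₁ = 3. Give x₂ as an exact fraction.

f(4) = 2, f(3) = -5. x₂ = 3 - (-5)·(3 - 4)/((-5) - 2) = 26/7.

26/7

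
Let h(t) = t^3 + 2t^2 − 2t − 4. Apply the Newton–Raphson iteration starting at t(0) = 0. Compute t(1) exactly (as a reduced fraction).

−2

h'(t) = 3t^2 + 4t − 2.
h(0) = −4, h'(0) = −2, so t(1) = 0 − (−4)/(−2) = −2.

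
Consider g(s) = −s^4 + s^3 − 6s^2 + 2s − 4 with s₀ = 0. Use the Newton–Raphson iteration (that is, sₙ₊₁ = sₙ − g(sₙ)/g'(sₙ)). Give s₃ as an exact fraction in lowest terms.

g'(s) = −4s^3 + 3s^2 − 12s + 2.
g(0) = −4, g'(0) = 2, so s₁ = 0 − (−4)/2 = 2.
g(2) = −32, g'(2) = −42, so s₂ = 2 − (−32)/(−42) = 26/21.
g(26/21) = −2172928/194481, g'(26/21) = −146786/9261, so s₃ = (26/21) − (−2172928/194481)/(−146786/9261) = 273918/513751.

273918/513751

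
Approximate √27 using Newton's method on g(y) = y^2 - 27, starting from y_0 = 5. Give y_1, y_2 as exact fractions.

y_1 = 26/5, y_2 = 1351/260

g'(y) = 2y.
g(5) = -2, g'(5) = 10, so y_1 = 5 - (-2)/10 = 26/5.
g(26/5) = 1/25, g'(26/5) = 52/5, so y_2 = (26/5) - (1/25)/(52/5) = 1351/260.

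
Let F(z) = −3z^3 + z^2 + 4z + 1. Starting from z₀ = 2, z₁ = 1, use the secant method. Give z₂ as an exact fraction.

F(2) = −11, F(1) = 3. z₂ = 1 − 3·(1 − 2)/(3 − (−11)) = 17/14.

17/14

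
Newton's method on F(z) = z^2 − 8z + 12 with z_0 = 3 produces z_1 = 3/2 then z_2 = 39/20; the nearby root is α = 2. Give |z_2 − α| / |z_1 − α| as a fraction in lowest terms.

1/10

z_1 − α = 3/2 − 2 = −1/2, so |z_1 − α| = 1/2.
z_2 − α = 39/20 − 2 = −1/20, so |z_2 − α| = 1/20.
Ratio = (1/20) / (1/2) = 1/10.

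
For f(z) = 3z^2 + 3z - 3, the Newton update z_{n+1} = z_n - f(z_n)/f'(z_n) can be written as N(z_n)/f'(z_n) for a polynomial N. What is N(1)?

f'(z) = 6z + 3.
N(z) = z·f'(z) - f(z) = z·(6z + 3) - (3z^2 + 3z - 3) = 3z^2 + 3.
N(1) = 6.

6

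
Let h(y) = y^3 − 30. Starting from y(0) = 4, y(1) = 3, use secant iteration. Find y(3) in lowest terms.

h(4) = 34, h(3) = −3. y(2) = 3 − (−3)·(3 − 4)/((−3) − 34) = 114/37.
h(3) = −3, h(114/37) = −38046/50653. y(3) = (114/37) − (−38046/50653)·((114/37) − 3)/((−38046/50653) − (−3)) = 39340/12657.

39340/12657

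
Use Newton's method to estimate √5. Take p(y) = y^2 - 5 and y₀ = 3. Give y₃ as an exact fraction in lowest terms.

p'(y) = 2y.
p(3) = 4, p'(3) = 6, so y₁ = 3 - 4/6 = 7/3.
p(7/3) = 4/9, p'(7/3) = 14/3, so y₂ = (7/3) - (4/9)/(14/3) = 47/21.
p(47/21) = 4/441, p'(47/21) = 94/21, so y₃ = (47/21) - (4/441)/(94/21) = 2207/987.

2207/987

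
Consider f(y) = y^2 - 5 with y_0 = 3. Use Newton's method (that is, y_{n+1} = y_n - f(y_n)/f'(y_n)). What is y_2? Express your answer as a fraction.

f'(y) = 2y.
f(3) = 4, f'(3) = 6, so y_1 = 3 - 4/6 = 7/3.
f(7/3) = 4/9, f'(7/3) = 14/3, so y_2 = (7/3) - (4/9)/(14/3) = 47/21.

47/21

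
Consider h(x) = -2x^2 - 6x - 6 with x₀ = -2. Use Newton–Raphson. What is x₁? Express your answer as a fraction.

-1

h'(x) = -4x - 6.
h(-2) = -2, h'(-2) = 2, so x₁ = (-2) - (-2)/2 = -1.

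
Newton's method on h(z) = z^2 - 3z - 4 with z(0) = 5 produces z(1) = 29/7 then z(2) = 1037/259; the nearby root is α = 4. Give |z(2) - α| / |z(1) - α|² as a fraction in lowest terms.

z(1) - α = 29/7 - 4 = 1/7, so |z(1) - α| = 1/7.
z(2) - α = 1037/259 - 4 = 1/259, so |z(2) - α| = 1/259.
|z(1) - α|² = 1/49.
Ratio = (1/259) / (1/49) = 7/37.

7/37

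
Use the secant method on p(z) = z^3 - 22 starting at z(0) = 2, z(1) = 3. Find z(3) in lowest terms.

p(2) = -14, p(3) = 5. z(2) = 3 - 5·(3 - 2)/(5 - (-14)) = 52/19.
p(3) = 5, p(52/19) = -10290/6859. z(3) = (52/19) - (-10290/6859)·((52/19) - 3)/((-10290/6859) - 5) = 24946/8917.

24946/8917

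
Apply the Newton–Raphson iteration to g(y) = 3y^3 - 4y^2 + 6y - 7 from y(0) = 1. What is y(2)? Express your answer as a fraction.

4507/3633

g'(y) = 9y^2 - 8y + 6.
g(1) = -2, g'(1) = 7, so y(1) = 1 - (-2)/7 = 9/7.
g(9/7) = 164/343, g'(9/7) = 519/49, so y(2) = (9/7) - (164/343)/(519/49) = 4507/3633.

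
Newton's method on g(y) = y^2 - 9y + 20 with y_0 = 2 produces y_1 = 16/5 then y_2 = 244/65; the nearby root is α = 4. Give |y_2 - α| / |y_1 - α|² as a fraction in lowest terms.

5/13

y_1 - α = 16/5 - 4 = -4/5, so |y_1 - α| = 4/5.
y_2 - α = 244/65 - 4 = -16/65, so |y_2 - α| = 16/65.
|y_1 - α|² = 16/25.
Ratio = (16/65) / (16/25) = 5/13.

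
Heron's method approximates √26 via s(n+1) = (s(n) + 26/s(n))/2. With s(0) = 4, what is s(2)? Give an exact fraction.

857/168

s(1) = (4 + 26/4)/2 = 21/4.
s(2) = (21/4 + 26/(21/4))/2 = 857/168.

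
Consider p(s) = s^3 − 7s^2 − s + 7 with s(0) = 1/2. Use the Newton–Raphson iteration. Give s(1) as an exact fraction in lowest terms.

34/29

p'(s) = 3s^2 − 14s − 1.
p(1/2) = 39/8, p'(1/2) = −29/4, so s(1) = (1/2) − (39/8)/(−29/4) = 34/29.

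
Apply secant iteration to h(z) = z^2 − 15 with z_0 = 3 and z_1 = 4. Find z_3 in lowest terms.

h(3) = −6, h(4) = 1. z_2 = 4 − 1·(4 − 3)/(1 − (−6)) = 27/7.
h(4) = 1, h(27/7) = −6/49. z_3 = (27/7) − (−6/49)·((27/7) − 4)/((−6/49) − 1) = 213/55.

213/55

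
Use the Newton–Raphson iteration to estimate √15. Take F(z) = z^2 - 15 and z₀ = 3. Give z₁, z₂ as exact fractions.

F'(z) = 2z.
F(3) = -6, F'(3) = 6, so z₁ = 3 - (-6)/6 = 4.
F(4) = 1, F'(4) = 8, so z₂ = 4 - 1/8 = 31/8.

z₁ = 4, z₂ = 31/8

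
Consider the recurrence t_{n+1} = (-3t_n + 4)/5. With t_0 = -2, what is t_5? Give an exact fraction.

t_1 = (-3·(-2) + 4)/5 = 2.
t_2 = (-3·2 + 4)/5 = -2/5.
t_3 = (-3·(-2/5) + 4)/5 = 26/25.
t_4 = (-3·(26/25) + 4)/5 = 22/125.
t_5 = (-3·(22/125) + 4)/5 = 434/625.

434/625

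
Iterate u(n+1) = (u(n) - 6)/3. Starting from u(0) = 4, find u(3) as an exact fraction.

-74/27

u(1) = (4 - 6)/3 = -2/3.
u(2) = ((-2/3) - 6)/3 = -20/9.
u(3) = ((-20/9) - 6)/3 = -74/27.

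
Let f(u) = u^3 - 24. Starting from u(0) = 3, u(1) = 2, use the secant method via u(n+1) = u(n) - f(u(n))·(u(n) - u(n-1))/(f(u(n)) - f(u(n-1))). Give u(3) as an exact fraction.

f(3) = 3, f(2) = -16. u(2) = 2 - (-16)·(2 - 3)/((-16) - 3) = 54/19.
f(2) = -16, f(54/19) = -7152/6859. u(3) = (54/19) - (-7152/6859)·((54/19) - 2)/((-7152/6859) - (-16)) = 4650/1603.

4650/1603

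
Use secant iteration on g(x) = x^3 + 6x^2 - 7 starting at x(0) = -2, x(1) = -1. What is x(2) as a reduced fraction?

-13/11

g(-2) = 9, g(-1) = -2. x(2) = (-1) - (-2)·((-1) - (-2))/((-2) - 9) = -13/11.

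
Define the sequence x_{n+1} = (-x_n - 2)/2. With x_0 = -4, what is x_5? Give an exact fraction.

x_1 = (-(-4) - 2)/2 = 1.
x_2 = (-1 - 2)/2 = -3/2.
x_3 = (-(-3/2) - 2)/2 = -1/4.
x_4 = (-(-1/4) - 2)/2 = -7/8.
x_5 = (-(-7/8) - 2)/2 = -9/16.

-9/16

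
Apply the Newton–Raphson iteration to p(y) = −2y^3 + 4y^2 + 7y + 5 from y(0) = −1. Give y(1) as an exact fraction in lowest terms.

−3/7

p'(y) = −6y^2 + 8y + 7.
p(−1) = 4, p'(−1) = −7, so y(1) = (−1) − 4/(−7) = −3/7.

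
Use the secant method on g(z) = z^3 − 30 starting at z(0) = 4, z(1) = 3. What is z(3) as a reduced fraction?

39340/12657

g(4) = 34, g(3) = −3. z(2) = 3 − (−3)·(3 − 4)/((−3) − 34) = 114/37.
g(3) = −3, g(114/37) = −38046/50653. z(3) = (114/37) − (−38046/50653)·((114/37) − 3)/((−38046/50653) − (−3)) = 39340/12657.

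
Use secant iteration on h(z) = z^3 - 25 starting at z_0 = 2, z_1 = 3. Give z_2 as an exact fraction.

55/19

h(2) = -17, h(3) = 2. z_2 = 3 - 2·(3 - 2)/(2 - (-17)) = 55/19.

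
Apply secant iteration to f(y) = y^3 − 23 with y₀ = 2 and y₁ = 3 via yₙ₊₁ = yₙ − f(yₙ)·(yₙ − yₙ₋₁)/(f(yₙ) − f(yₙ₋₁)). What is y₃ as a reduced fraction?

25793/9079

f(2) = −15, f(3) = 4. y₂ = 3 − 4·(3 − 2)/(4 − (−15)) = 53/19.
f(3) = 4, f(53/19) = −8880/6859. y₃ = (53/19) − (−8880/6859)·((53/19) − 3)/((−8880/6859) − 4) = 25793/9079.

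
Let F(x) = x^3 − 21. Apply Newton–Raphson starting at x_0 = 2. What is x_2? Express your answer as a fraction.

68797/24642

F'(x) = 3x^2.
F(2) = −13, F'(2) = 12, so x_1 = 2 − (−13)/12 = 37/12.
F(37/12) = 14365/1728, F'(37/12) = 1369/48, so x_2 = (37/12) − (14365/1728)/(1369/48) = 68797/24642.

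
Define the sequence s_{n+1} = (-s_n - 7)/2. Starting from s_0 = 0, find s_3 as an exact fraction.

-21/8

s_1 = (-0 - 7)/2 = -7/2.
s_2 = (-(-7/2) - 7)/2 = -7/4.
s_3 = (-(-7/4) - 7)/2 = -21/8.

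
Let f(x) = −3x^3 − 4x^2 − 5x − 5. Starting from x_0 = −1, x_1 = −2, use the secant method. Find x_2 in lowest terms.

−15/14

f(−1) = −1, f(−2) = 13. x_2 = (−2) − 13·((−2) − (−1))/(13 − (−1)) = −15/14.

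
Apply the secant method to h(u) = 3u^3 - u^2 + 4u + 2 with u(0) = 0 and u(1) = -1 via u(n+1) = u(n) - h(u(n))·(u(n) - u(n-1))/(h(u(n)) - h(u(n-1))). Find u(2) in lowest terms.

h(0) = 2, h(-1) = -6. u(2) = (-1) - (-6)·((-1) - 0)/((-6) - 2) = -1/4.

-1/4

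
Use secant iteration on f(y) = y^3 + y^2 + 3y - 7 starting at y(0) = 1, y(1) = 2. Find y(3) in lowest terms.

2803/2331

f(1) = -2, f(2) = 11. y(2) = 2 - 11·(2 - 1)/(11 - (-2)) = 15/13.
f(2) = 11, f(15/13) = -1474/2197. y(3) = (15/13) - (-1474/2197)·((15/13) - 2)/((-1474/2197) - 11) = 2803/2331.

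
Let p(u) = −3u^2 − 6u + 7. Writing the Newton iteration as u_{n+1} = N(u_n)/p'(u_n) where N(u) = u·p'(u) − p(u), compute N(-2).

−19

p'(u) = −6u − 6.
N(u) = u·p'(u) − p(u) = u·(−6u − 6) − (−3u^2 − 6u + 7) = −3u^2 − 7.
N(-2) = −19.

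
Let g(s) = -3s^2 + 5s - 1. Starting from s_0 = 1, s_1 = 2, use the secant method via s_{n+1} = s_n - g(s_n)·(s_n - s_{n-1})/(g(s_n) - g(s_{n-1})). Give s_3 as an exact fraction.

g(1) = 1, g(2) = -3. s_2 = 2 - (-3)·(2 - 1)/((-3) - 1) = 5/4.
g(2) = -3, g(5/4) = 9/16. s_3 = (5/4) - (9/16)·((5/4) - 2)/((9/16) - (-3)) = 26/19.

26/19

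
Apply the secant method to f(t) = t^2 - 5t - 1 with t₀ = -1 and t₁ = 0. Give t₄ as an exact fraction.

-192/997

f(-1) = 5, f(0) = -1. t₂ = 0 - (-1)·(0 - (-1))/((-1) - 5) = -1/6.
f(0) = -1, f(-1/6) = -5/36. t₃ = (-1/6) - (-5/36)·((-1/6) - 0)/((-5/36) - (-1)) = -6/31.
f(-1/6) = -5/36, f(-6/31) = 5/961. t₄ = (-6/31) - (5/961)·((-6/31) - (-1/6))/((5/961) - (-5/36)) = -192/997.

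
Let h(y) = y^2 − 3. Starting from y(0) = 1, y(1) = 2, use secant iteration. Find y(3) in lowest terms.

h(1) = −2, h(2) = 1. y(2) = 2 − 1·(2 − 1)/(1 − (−2)) = 5/3.
h(2) = 1, h(5/3) = −2/9. y(3) = (5/3) − (−2/9)·((5/3) − 2)/((−2/9) − 1) = 19/11.

19/11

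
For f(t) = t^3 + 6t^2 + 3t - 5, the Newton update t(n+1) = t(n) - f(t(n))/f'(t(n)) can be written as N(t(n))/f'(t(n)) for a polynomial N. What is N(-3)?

f'(t) = 3t^2 + 12t + 3.
N(t) = t·f'(t) - f(t) = t·(3t^2 + 12t + 3) - (t^3 + 6t^2 + 3t - 5) = 2t^3 + 6t^2 + 5.
N(-3) = 5.

5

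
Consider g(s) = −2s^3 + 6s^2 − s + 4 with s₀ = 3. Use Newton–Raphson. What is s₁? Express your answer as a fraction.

58/19

g'(s) = −6s^2 + 12s − 1.
g(3) = 1, g'(3) = −19, so s₁ = 3 − 1/(−19) = 58/19.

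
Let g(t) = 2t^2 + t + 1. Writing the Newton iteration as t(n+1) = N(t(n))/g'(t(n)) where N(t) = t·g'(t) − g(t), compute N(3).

g'(t) = 4t + 1.
N(t) = t·g'(t) − g(t) = t·(4t + 1) − (2t^2 + t + 1) = 2t^2 − 1.
N(3) = 17.

17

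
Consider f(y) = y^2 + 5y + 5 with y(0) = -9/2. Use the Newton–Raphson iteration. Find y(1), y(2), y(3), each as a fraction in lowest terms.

y(1) = -61/16, y(2) = -2441/672, y(3) = -3700561/1022784

f'(y) = 2y + 5.
f(-9/2) = 11/4, f'(-9/2) = -4, so y(1) = (-9/2) - (11/4)/(-4) = -61/16.
f(-61/16) = 121/256, f'(-61/16) = -21/8, so y(2) = (-61/16) - (121/256)/(-21/8) = -2441/672.
f(-2441/672) = 14641/451584, f'(-2441/672) = -761/336, so y(3) = (-2441/672) - (14641/451584)/(-761/336) = -3700561/1022784.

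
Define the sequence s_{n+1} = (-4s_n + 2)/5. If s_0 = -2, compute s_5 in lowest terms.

594/625

s_1 = (-4·(-2) + 2)/5 = 2.
s_2 = (-4·2 + 2)/5 = -6/5.
s_3 = (-4·(-6/5) + 2)/5 = 34/25.
s_4 = (-4·(34/25) + 2)/5 = -86/125.
s_5 = (-4·(-86/125) + 2)/5 = 594/625.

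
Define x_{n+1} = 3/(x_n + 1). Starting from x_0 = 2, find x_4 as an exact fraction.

15/11

x_1 = 3/(2 + 1) = 1.
x_2 = 3/(1 + 1) = 3/2.
x_3 = 3/(3/2 + 1) = 6/5.
x_4 = 3/(6/5 + 1) = 15/11.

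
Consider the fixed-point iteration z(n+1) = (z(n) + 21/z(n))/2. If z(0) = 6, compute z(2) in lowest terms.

697/152

z(1) = (6 + 21/6)/2 = 19/4.
z(2) = (19/4 + 21/(19/4))/2 = 697/152.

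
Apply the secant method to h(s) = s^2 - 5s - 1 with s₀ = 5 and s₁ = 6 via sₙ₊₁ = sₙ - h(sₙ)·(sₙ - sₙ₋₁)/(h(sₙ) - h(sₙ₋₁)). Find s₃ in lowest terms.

192/37

h(5) = -1, h(6) = 5. s₂ = 6 - 5·(6 - 5)/(5 - (-1)) = 31/6.
h(6) = 5, h(31/6) = -5/36. s₃ = (31/6) - (-5/36)·((31/6) - 6)/((-5/36) - 5) = 192/37.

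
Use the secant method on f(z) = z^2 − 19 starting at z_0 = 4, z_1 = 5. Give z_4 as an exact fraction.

1591/365

f(4) = −3, f(5) = 6. z_2 = 5 − 6·(5 − 4)/(6 − (−3)) = 13/3.
f(5) = 6, f(13/3) = −2/9. z_3 = (13/3) − (−2/9)·((13/3) − 5)/((−2/9) − 6) = 61/14.
f(13/3) = −2/9, f(61/14) = −3/196. z_4 = (61/14) − (−3/196)·((61/14) − (13/3))/((−3/196) − (−2/9)) = 1591/365.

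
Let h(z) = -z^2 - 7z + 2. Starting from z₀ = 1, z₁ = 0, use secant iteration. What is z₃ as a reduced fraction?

h(1) = -6, h(0) = 2. z₂ = 0 - 2·(0 - 1)/(2 - (-6)) = 1/4.
h(0) = 2, h(1/4) = 3/16. z₃ = (1/4) - (3/16)·((1/4) - 0)/((3/16) - 2) = 8/29.

8/29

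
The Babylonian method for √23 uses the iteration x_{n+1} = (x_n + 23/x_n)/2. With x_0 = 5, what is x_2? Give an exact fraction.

1151/240

x_1 = (5 + 23/5)/2 = 24/5.
x_2 = (24/5 + 23/(24/5))/2 = 1151/240.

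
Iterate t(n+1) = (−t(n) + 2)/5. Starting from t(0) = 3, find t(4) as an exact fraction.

211/625

t(1) = (−3 + 2)/5 = −1/5.
t(2) = (−(−1/5) + 2)/5 = 11/25.
t(3) = (−(11/25) + 2)/5 = 39/125.
t(4) = (−(39/125) + 2)/5 = 211/625.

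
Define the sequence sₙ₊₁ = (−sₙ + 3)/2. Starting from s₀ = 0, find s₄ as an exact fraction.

15/16

s₁ = (−0 + 3)/2 = 3/2.
s₂ = (−(3/2) + 3)/2 = 3/4.
s₃ = (−(3/4) + 3)/2 = 9/8.
s₄ = (−(9/8) + 3)/2 = 15/16.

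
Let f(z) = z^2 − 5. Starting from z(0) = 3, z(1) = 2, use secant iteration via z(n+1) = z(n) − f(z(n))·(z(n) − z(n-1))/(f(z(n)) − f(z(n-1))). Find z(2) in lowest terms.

11/5

f(3) = 4, f(2) = −1. z(2) = 2 − (−1)·(2 − 3)/((−1) − 4) = 11/5.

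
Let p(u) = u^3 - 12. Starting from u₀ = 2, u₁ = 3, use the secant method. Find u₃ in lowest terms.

p(2) = -4, p(3) = 15. u₂ = 3 - 15·(3 - 2)/(15 - (-4)) = 42/19.
p(3) = 15, p(42/19) = -8220/6859. u₃ = (42/19) - (-8220/6859)·((42/19) - 3)/((-8220/6859) - 15) = 5602/2469.

5602/2469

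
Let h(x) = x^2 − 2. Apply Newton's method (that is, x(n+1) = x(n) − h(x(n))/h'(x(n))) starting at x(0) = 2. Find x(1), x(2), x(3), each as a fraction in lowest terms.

x(1) = 3/2, x(2) = 17/12, x(3) = 577/408

h'(x) = 2x.
h(2) = 2, h'(2) = 4, so x(1) = 2 − 2/4 = 3/2.
h(3/2) = 1/4, h'(3/2) = 3, so x(2) = (3/2) − (1/4)/3 = 17/12.
h(17/12) = 1/144, h'(17/12) = 17/6, so x(3) = (17/12) − (1/144)/(17/6) = 577/408.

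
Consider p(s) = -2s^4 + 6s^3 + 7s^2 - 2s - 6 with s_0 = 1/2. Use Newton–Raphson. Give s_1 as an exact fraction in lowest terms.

71/68

p'(s) = -8s^3 + 18s^2 + 14s - 2.
p(1/2) = -37/8, p'(1/2) = 17/2, so s_1 = (1/2) - (-37/8)/(17/2) = 71/68.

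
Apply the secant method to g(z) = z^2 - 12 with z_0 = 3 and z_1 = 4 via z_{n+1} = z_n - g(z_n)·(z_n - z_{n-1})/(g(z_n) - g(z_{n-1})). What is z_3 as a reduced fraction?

45/13

g(3) = -3, g(4) = 4. z_2 = 4 - 4·(4 - 3)/(4 - (-3)) = 24/7.
g(4) = 4, g(24/7) = -12/49. z_3 = (24/7) - (-12/49)·((24/7) - 4)/((-12/49) - 4) = 45/13.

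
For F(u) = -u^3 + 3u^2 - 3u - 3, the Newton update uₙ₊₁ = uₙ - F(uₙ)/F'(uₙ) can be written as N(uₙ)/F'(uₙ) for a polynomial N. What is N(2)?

-1

F'(u) = -3u^2 + 6u - 3.
N(u) = u·F'(u) - F(u) = u·(-3u^2 + 6u - 3) - (-u^3 + 3u^2 - 3u - 3) = -2u^3 + 3u^2 + 3.
N(2) = -1.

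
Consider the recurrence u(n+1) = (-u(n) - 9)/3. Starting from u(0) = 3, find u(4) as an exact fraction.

u(1) = (-3 - 9)/3 = -4.
u(2) = (-(-4) - 9)/3 = -5/3.
u(3) = (-(-5/3) - 9)/3 = -22/9.
u(4) = (-(-22/9) - 9)/3 = -59/27.

-59/27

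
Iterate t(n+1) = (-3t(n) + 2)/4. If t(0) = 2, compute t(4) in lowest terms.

53/64

t(1) = (-3·2 + 2)/4 = -1.
t(2) = (-3·(-1) + 2)/4 = 5/4.
t(3) = (-3·(5/4) + 2)/4 = -7/16.
t(4) = (-3·(-7/16) + 2)/4 = 53/64.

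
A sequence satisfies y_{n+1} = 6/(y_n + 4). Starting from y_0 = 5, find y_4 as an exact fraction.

111/95

y_1 = 6/(5 + 4) = 2/3.
y_2 = 6/(2/3 + 4) = 9/7.
y_3 = 6/(9/7 + 4) = 42/37.
y_4 = 6/(42/37 + 4) = 111/95.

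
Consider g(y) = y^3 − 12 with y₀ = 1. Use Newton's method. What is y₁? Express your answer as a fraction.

g'(y) = 3y^2.
g(1) = −11, g'(1) = 3, so y₁ = 1 − (−11)/3 = 14/3.

14/3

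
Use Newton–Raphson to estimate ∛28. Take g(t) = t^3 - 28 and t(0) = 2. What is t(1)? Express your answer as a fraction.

g'(t) = 3t^2.
g(2) = -20, g'(2) = 12, so t(1) = 2 - (-20)/12 = 11/3.

11/3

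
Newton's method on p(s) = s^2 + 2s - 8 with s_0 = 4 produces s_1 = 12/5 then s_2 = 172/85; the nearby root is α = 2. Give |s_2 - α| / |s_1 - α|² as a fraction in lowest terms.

5/34

s_1 - α = 12/5 - 2 = 2/5, so |s_1 - α| = 2/5.
s_2 - α = 172/85 - 2 = 2/85, so |s_2 - α| = 2/85.
|s_1 - α|² = 4/25.
Ratio = (2/85) / (4/25) = 5/34.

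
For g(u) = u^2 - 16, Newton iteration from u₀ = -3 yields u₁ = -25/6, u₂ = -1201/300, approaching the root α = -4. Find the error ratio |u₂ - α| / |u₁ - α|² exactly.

u₁ - α = -25/6 - (-4) = -25/6 + 4 = -1/6, so |u₁ - α| = 1/6.
u₂ - α = -1201/300 - (-4) = -1201/300 + 4 = -1/300, so |u₂ - α| = 1/300.
|u₁ - α|² = 1/36.
Ratio = (1/300) / (1/36) = 3/25.

3/25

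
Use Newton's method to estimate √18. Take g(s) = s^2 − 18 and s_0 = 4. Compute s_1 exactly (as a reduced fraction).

17/4

g'(s) = 2s.
g(4) = −2, g'(4) = 8, so s_1 = 4 − (−2)/8 = 17/4.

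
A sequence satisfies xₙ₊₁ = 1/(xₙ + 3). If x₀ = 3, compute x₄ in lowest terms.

x₁ = 1/(3 + 3) = 1/6.
x₂ = 1/(1/6 + 3) = 6/19.
x₃ = 1/(6/19 + 3) = 19/63.
x₄ = 1/(19/63 + 3) = 63/208.

63/208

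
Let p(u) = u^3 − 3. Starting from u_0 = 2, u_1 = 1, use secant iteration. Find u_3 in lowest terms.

p(2) = 5, p(1) = −2. u_2 = 1 − (−2)·(1 − 2)/((−2) − 5) = 9/7.
p(1) = −2, p(9/7) = −300/343. u_3 = (9/7) − (−300/343)·((9/7) − 1)/((−300/343) − (−2)) = 291/193.

291/193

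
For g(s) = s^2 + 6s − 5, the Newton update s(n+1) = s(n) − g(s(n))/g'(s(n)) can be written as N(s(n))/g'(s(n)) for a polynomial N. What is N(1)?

g'(s) = 2s + 6.
N(s) = s·g'(s) − g(s) = s·(2s + 6) − (s^2 + 6s − 5) = s^2 + 5.
N(1) = 6.

6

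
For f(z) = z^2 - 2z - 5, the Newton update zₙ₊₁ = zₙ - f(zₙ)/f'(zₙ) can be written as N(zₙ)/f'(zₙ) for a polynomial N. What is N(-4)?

f'(z) = 2z - 2.
N(z) = z·f'(z) - f(z) = z·(2z - 2) - (z^2 - 2z - 5) = z^2 + 5.
N(-4) = 21.

21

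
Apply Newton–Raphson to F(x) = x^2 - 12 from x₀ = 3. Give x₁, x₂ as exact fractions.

F'(x) = 2x.
F(3) = -3, F'(3) = 6, so x₁ = 3 - (-3)/6 = 7/2.
F(7/2) = 1/4, F'(7/2) = 7, so x₂ = (7/2) - (1/4)/7 = 97/28.

x₁ = 7/2, x₂ = 97/28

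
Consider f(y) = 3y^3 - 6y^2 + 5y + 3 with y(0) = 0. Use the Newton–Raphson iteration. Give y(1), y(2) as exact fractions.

f'(y) = 9y^2 - 12y + 5.
f(0) = 3, f'(0) = 5, so y(1) = 0 - 3/5 = -3/5.
f(-3/5) = -351/125, f'(-3/5) = 386/25, so y(2) = (-3/5) - (-351/125)/(386/25) = -807/1930.

y(1) = -3/5, y(2) = -807/1930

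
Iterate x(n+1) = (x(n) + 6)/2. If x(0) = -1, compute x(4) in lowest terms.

89/16

x(1) = ((-1) + 6)/2 = 5/2.
x(2) = ((5/2) + 6)/2 = 17/4.
x(3) = ((17/4) + 6)/2 = 41/8.
x(4) = ((41/8) + 6)/2 = 89/16.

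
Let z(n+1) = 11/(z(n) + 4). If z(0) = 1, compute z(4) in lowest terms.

1969/1057

z(1) = 11/(1 + 4) = 11/5.
z(2) = 11/(11/5 + 4) = 55/31.
z(3) = 11/(55/31 + 4) = 341/179.
z(4) = 11/(341/179 + 4) = 1969/1057.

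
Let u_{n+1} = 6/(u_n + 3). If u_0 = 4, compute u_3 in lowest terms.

54/41

u_1 = 6/(4 + 3) = 6/7.
u_2 = 6/(6/7 + 3) = 14/9.
u_3 = 6/(14/9 + 3) = 54/41.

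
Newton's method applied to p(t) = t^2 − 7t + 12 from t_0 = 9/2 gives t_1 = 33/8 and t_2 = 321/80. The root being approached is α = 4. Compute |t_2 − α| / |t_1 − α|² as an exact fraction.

4/5

t_1 − α = 33/8 − 4 = 1/8, so |t_1 − α| = 1/8.
t_2 − α = 321/80 − 4 = 1/80, so |t_2 − α| = 1/80.
|t_1 − α|² = 1/64.
Ratio = (1/80) / (1/64) = 4/5.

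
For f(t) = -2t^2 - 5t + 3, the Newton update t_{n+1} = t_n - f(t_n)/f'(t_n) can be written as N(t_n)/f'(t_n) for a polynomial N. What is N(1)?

f'(t) = -4t - 5.
N(t) = t·f'(t) - f(t) = t·(-4t - 5) - (-2t^2 - 5t + 3) = -2t^2 - 3.
N(1) = -5.

-5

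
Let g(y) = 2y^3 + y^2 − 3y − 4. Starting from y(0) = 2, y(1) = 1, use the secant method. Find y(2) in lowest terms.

9/7

g(2) = 10, g(1) = −4. y(2) = 1 − (−4)·(1 − 2)/((−4) − 10) = 9/7.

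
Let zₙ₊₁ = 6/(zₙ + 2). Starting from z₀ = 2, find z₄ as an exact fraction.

78/47

z₁ = 6/(2 + 2) = 3/2.
z₂ = 6/(3/2 + 2) = 12/7.
z₃ = 6/(12/7 + 2) = 21/13.
z₄ = 6/(21/13 + 2) = 78/47.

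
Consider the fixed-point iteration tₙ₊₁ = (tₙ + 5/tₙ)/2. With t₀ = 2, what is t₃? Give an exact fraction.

51841/23184

t₁ = (2 + 5/2)/2 = 9/4.
t₂ = (9/4 + 5/(9/4))/2 = 161/72.
t₃ = (161/72 + 5/(161/72))/2 = 51841/23184.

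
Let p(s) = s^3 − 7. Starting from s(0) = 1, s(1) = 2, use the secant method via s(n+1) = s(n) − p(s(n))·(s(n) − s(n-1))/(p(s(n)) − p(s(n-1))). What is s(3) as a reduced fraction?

1045/547

p(1) = −6, p(2) = 1. s(2) = 2 − 1·(2 − 1)/(1 − (−6)) = 13/7.
p(2) = 1, p(13/7) = −204/343. s(3) = (13/7) − (−204/343)·((13/7) − 2)/((−204/343) − 1) = 1045/547.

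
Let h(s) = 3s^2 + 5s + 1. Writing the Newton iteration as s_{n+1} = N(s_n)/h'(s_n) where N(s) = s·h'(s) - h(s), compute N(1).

h'(s) = 6s + 5.
N(s) = s·h'(s) - h(s) = s·(6s + 5) - (3s^2 + 5s + 1) = 3s^2 - 1.
N(1) = 2.

2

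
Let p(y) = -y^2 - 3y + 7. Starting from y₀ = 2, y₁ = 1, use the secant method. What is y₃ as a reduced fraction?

17/11

p(2) = -3, p(1) = 3. y₂ = 1 - 3·(1 - 2)/(3 - (-3)) = 3/2.
p(1) = 3, p(3/2) = 1/4. y₃ = (3/2) - (1/4)·((3/2) - 1)/((1/4) - 3) = 17/11.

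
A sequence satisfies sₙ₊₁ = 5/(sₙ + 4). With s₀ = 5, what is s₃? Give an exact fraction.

205/209

s₁ = 5/(5 + 4) = 5/9.
s₂ = 5/(5/9 + 4) = 45/41.
s₃ = 5/(45/41 + 4) = 205/209.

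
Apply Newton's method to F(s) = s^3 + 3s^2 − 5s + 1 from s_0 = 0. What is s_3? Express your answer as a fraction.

307501/1302605

F'(s) = 3s^2 + 6s − 5.
F(0) = 1, F'(0) = −5, so s_1 = 0 − 1/(−5) = 1/5.
F(1/5) = 16/125, F'(1/5) = −92/25, so s_2 = (1/5) − (16/125)/(−92/25) = 27/115.
F(27/115) = 6688/1520875, F'(27/115) = −45308/13225, so s_3 = (27/115) − (6688/1520875)/(−45308/13225) = 307501/1302605.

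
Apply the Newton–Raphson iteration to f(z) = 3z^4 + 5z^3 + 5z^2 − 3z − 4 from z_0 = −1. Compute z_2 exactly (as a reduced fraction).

f'(z) = 12z^3 + 15z^2 + 10z − 3.
f(−1) = 2, f'(−1) = −10, so z_1 = (−1) − 2/(−10) = −4/5.
f(−4/5) = 168/625, f'(−4/5) = −943/125, so z_2 = (−4/5) − (168/625)/(−943/125) = −3604/4715.

−3604/4715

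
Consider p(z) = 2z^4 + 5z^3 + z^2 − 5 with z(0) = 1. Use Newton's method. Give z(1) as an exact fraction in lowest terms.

22/25

p'(z) = 8z^3 + 15z^2 + 2z.
p(1) = 3, p'(1) = 25, so z(1) = 1 − 3/25 = 22/25.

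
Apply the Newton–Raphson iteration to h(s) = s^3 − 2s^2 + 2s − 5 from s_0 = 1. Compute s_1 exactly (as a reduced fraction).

h'(s) = 3s^2 − 4s + 2.
h(1) = −4, h'(1) = 1, so s_1 = 1 − (−4)/1 = 5.

5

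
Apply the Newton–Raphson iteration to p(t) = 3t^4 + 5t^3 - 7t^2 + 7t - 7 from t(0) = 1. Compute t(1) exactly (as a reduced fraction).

p'(t) = 12t^3 + 15t^2 - 14t + 7.
p(1) = 1, p'(1) = 20, so t(1) = 1 - 1/20 = 19/20.

19/20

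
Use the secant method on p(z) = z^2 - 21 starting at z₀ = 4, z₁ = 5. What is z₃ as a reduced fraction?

197/43

p(4) = -5, p(5) = 4. z₂ = 5 - 4·(5 - 4)/(4 - (-5)) = 41/9.
p(5) = 4, p(41/9) = -20/81. z₃ = (41/9) - (-20/81)·((41/9) - 5)/((-20/81) - 4) = 197/43.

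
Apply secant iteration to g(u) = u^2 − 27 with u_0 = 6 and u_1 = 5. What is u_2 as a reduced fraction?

57/11

g(6) = 9, g(5) = −2. u_2 = 5 − (−2)·(5 − 6)/((−2) − 9) = 57/11.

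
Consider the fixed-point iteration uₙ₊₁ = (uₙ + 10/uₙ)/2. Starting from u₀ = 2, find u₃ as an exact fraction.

15761/4984

u₁ = (2 + 10/2)/2 = 7/2.
u₂ = (7/2 + 10/(7/2))/2 = 89/28.
u₃ = (89/28 + 10/(89/28))/2 = 15761/4984.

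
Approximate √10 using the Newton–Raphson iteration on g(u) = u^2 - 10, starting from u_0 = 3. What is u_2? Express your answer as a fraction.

g'(u) = 2u.
g(3) = -1, g'(3) = 6, so u_1 = 3 - (-1)/6 = 19/6.
g(19/6) = 1/36, g'(19/6) = 19/3, so u_2 = (19/6) - (1/36)/(19/3) = 721/228.

721/228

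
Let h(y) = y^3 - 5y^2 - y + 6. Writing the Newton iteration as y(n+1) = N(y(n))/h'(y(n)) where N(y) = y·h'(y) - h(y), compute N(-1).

h'(y) = 3y^2 - 10y - 1.
N(y) = y·h'(y) - h(y) = y·(3y^2 - 10y - 1) - (y^3 - 5y^2 - y + 6) = 2y^3 - 5y^2 - 6.
N(-1) = -13.

-13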